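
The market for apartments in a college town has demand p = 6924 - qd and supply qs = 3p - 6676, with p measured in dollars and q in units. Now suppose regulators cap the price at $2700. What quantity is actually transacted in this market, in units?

Rearranging demand gives qd = 6924 - p. Setting quantity demanded equal to quantity supplied, 6924 - p = 3p - 6676, gives p* = 3400 and q* = 3524.
Because the ceiling (2700) lies below the market-clearing price, it is binding.
At p = 2700: qd = 6924 - 2700 = 4224 and qs = 3·2700 - 6676 = 1424.
The quantity actually transacted is the short side, supply: 1424.

1424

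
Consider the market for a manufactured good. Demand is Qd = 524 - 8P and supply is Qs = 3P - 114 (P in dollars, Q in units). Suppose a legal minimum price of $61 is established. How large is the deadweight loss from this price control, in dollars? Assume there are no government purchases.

132

In a free market, 524 - 8P = 3P - 114 gives the equilibrium P* = 58, Q* = 60.
Because the floor (61) lies above the market-clearing price, it is binding.
At P = 61: Qd = 524 - 8·61 = 36 and Qs = 3·61 - 114 = 69.
Quantity traded falls to 36. At Q = 36 the demand price is (524 - 36)/8 = 61 and the supply price is (114 + 36)/3 = 50.
Deadweight loss = ½ · (61 - 50) · (60 - 36) = ½ · 11 · 24 = 132.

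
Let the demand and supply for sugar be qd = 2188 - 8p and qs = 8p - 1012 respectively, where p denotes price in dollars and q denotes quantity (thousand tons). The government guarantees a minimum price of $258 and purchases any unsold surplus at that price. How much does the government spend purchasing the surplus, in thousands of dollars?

In a free market, 2188 - 8p = 8p - 1012 gives the equilibrium p* = 200, q* = 588.
The floor of 258 is above the equilibrium price 200, so it binds.
At p = 258: qd = 2188 - 8·258 = 124 and qs = 8·258 - 1012 = 1052.
Surplus = qs - qd = 928.
Government expenditure = surplus × support price = 928 × 258 = 239424.

239424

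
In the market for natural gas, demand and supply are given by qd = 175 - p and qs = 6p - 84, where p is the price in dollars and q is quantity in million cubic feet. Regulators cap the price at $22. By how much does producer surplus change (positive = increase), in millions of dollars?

Without the control the market clears where 175 - p = 6p - 84, i.e. p* = 37 and q* = 138.
The ceiling of 22 is below the equilibrium price 37, so it binds.
At p = 22: qd = 175 - 22 = 153 and qs = 6·22 - 84 = 48.
Producer surplus without the control is ½ · (37 - 14) · 138 = 1587.
With the ceiling, producers sell 48 units at 22, so PS = ½ · (22 - 14) · 48 = 192.
Change in producer surplus = 192 - 1587 = -1395.

-1395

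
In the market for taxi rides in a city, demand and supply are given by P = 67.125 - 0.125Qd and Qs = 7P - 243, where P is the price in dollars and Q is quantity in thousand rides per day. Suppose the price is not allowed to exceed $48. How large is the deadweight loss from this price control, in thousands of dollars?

105

Rearranging demand gives Qd = 537 - 8P. Setting quantity demanded equal to quantity supplied, 537 - 8P = 7P - 243, gives P* = 52 and Q* = 121.
Because the ceiling (48) lies below the market-clearing price, it is binding.
At P = 48: Qd = 537 - 8·48 = 153 and Qs = 7·48 - 243 = 93.
Quantity traded falls to 93. At Q = 93 the demand price is (537 - 93)/8 = 55.5 and the supply price is (243 + 93)/7 = 48.
Deadweight loss = ½ · (55.5 - 48) · (121 - 93) = ½ · 7.5 · 28 = 105.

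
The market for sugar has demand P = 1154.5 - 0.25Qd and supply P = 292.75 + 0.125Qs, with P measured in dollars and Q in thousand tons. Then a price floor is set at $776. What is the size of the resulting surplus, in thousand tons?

Rearranging demand gives Qd = 4618 - 4P; rearranging supply gives Qs = 8P - 2342. Equilibrium: 4618 - 4P = 8P - 2342, so 6960 = 12P and P* = 580, Q* = 2298.
The floor of 776 is above the equilibrium price 580, so it binds.
At P = 776: Qd = 4618 - 4·776 = 1514 and Qs = 8·776 - 2342 = 3866.
Surplus = Qs - Qd = 3866 - 1514 = 2352.

2352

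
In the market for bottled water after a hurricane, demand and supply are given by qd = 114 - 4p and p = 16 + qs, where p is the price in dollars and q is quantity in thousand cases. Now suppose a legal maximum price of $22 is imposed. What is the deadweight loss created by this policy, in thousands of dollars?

Rearranging supply gives qs = p - 16. In a free market, 114 - 4p = p - 16 gives the equilibrium p* = 26, q* = 10.
The ceiling of 22 is below the equilibrium price 26, so it binds.
At p = 22: qd = 114 - 4·22 = 26 and qs = 22 - 16 = 6.
Quantity traded falls to 6. At q = 6 the demand price is (114 - 6)/4 = 27 and the supply price is 16 + 6 = 22.
Deadweight loss = ½ · (27 - 22) · (10 - 6) = ½ · 5 · 4 = 10.

10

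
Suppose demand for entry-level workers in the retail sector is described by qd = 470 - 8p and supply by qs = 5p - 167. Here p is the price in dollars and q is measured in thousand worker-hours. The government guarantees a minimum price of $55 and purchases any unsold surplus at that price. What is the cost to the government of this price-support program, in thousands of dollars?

In a free market, 470 - 8p = 5p - 167 gives the equilibrium p* = 49, q* = 78.
Since 55 > 49, the floor is binding.
At p = 55: qd = 470 - 8·55 = 30 and qs = 5·55 - 167 = 108.
Surplus = qs - qd = 78.
Government expenditure = surplus × support price = 78 × 55 = 4290.

4290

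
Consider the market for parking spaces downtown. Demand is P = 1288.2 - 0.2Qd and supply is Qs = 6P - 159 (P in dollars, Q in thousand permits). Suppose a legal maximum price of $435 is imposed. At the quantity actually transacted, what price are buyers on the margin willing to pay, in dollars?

798

Rearranging demand gives Qd = 6441 - 5P. Setting quantity demanded equal to quantity supplied, 6441 - 5P = 6P - 159, gives P* = 600 and Q* = 3441.
Because the ceiling (435) lies below the market-clearing price, it is binding.
At P = 435: Qd = 6441 - 5·435 = 4266 and Qs = 6·435 - 159 = 2451.
Only 2451 units reach the market. On the demand curve, the marginal buyer's willingness to pay at Q = 2451 is (6441 - 2451)/5 = 798.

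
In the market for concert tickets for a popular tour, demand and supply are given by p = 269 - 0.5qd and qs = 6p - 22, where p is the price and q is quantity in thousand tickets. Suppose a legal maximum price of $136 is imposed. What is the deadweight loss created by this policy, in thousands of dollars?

0

Rearranging demand gives qd = 538 - 2p. Setting quantity demanded equal to quantity supplied, 538 - 2p = 6p - 22, gives p* = 70 and q* = 398.
Since 136 is above p* = 70, the ceiling does not bind and the free-market outcome prevails.
Since the control does not bind, no trades are prevented and deadweight loss is zero.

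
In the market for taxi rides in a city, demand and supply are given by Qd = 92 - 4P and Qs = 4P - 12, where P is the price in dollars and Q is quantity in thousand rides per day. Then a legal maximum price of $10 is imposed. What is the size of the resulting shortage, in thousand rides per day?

24

Without the control the market clears where 92 - 4P = 4P - 12, i.e. P* = 13 and Q* = 40.
Since 10 < 13, the ceiling is binding.
At P = 10: Qd = 92 - 4·10 = 52 and Qs = 4·10 - 12 = 28.
Shortage = Qd - Qs = 52 - 28 = 24.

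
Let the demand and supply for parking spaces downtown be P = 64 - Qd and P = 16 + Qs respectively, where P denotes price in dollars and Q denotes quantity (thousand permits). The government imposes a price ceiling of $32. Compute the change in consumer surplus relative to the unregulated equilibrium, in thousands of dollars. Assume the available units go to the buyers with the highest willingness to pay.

Rearranging demand gives Qd = 64 - P; rearranging supply gives Qs = P - 16. Without the control the market clears where 64 - P = P - 16, i.e. P* = 40 and Q* = 24.
Because the ceiling (32) lies below the market-clearing price, it is binding.
At P = 32: Qd = 64 - 32 = 32 and Qs = 32 - 16 = 16.
Consumer surplus without the control is ½ · (64 - 40) · 24 = 288.
With the ceiling, 16 units are sold at 32 (assume they go to the highest-value buyers). The demand price at Q = 16 is 48, so CS = ½ · [(64 - 32) + (48 - 32)] · 16 = 384.
Change in consumer surplus = 384 - 288 = 96.

96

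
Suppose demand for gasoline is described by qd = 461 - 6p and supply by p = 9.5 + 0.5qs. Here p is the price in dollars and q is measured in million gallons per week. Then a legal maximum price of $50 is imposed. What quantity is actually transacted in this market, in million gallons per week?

81

Rearranging supply gives qs = 2p - 19. Equilibrium: 461 - 6p = 2p - 19, so 480 = 8p and p* = 60, q* = 101.
The ceiling of 50 is below the equilibrium price 60, so it binds.
At p = 50: qd = 461 - 6·50 = 161 and qs = 2·50 - 19 = 81.
The quantity actually transacted is the short side, supply: 81.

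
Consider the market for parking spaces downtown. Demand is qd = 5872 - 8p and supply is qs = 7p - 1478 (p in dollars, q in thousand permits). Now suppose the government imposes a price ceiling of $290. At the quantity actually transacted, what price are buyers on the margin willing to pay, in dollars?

665

In a free market, 5872 - 8p = 7p - 1478 gives the equilibrium p* = 490, q* = 1952.
Since 290 < 490, the ceiling is binding.
At p = 290: qd = 5872 - 8·290 = 3552 and qs = 7·290 - 1478 = 552.
Only 552 units reach the market. On the demand curve, the marginal buyer's willingness to pay at q = 552 is (5872 - 552)/8 = 665.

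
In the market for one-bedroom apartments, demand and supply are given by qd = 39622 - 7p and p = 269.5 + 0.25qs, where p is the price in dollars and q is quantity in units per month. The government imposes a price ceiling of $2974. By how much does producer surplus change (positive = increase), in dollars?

-8908020

Rearranging supply gives qs = 4p - 1078. Equilibrium: 39622 - 7p = 4p - 1078, so 40700 = 11p and p* = 3700, q* = 13722.
Since 2974 < 3700, the ceiling is binding.
At p = 2974: qd = 39622 - 7·2974 = 18804 and qs = 4·2974 - 1078 = 10818.
Producer surplus without the control is ½ · (3700 - 269.5) · 13722 = 23536660.5.
With the ceiling, producers sell 10818 units at 2974, so PS = ½ · (2974 - 269.5) · 10818 = 14628640.5.
Change in producer surplus = 14628640.5 - 23536660.5 = -8908020.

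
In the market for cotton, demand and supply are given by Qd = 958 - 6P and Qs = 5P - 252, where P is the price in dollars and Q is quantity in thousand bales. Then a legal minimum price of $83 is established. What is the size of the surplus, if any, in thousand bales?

0

In a free market, 958 - 6P = 5P - 252 gives the equilibrium P* = 110, Q* = 298.
Since 83 is below P* = 110, the floor does not bind and the free-market outcome prevails.
Since the control does not bind, there is no surplus.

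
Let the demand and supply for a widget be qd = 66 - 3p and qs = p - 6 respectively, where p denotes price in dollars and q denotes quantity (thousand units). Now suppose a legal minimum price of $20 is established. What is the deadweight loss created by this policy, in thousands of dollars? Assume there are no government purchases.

Without the control the market clears where 66 - 3p = p - 6, i.e. p* = 18 and q* = 12.
Because the floor (20) lies above the market-clearing price, it is binding.
At p = 20: qd = 66 - 3·20 = 6 and qs = 20 - 6 = 14.
Quantity traded falls to 6. At q = 6 the demand price is (66 - 6)/3 = 20 and the supply price is 6 + 6 = 12.
Deadweight loss = ½ · (20 - 12) · (12 - 6) = ½ · 8 · 6 = 24.

24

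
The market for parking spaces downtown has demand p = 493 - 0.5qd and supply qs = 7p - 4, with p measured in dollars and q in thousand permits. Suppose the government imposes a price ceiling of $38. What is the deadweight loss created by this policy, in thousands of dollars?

Rearranging demand gives qd = 986 - 2p. Without the control the market clears where 986 - 2p = 7p - 4, i.e. p* = 110 and q* = 766.
The ceiling of 38 is below the equilibrium price 110, so it binds.
At p = 38: qd = 986 - 2·38 = 910 and qs = 7·38 - 4 = 262.
Quantity traded falls to 262. At q = 262 the demand price is (986 - 262)/2 = 362 and the supply price is (4 + 262)/7 = 38.
Deadweight loss = ½ · (362 - 38) · (766 - 262) = ½ · 324 · 504 = 81648.

81648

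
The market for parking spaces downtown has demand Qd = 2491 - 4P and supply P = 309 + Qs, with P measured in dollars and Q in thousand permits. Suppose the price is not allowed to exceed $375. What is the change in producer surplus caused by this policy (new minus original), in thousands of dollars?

Rearranging supply gives Qs = P - 309. Without the control the market clears where 2491 - 4P = P - 309, i.e. P* = 560 and Q* = 251.
The ceiling of 375 is below the equilibrium price 560, so it binds.
At P = 375: Qd = 2491 - 4·375 = 991 and Qs = 375 - 309 = 66.
Producer surplus without the control is ½ · (560 - 309) · 251 = 31500.5.
With the ceiling, producers sell 66 units at 375, so PS = ½ · (375 - 309) · 66 = 2178.
Change in producer surplus = 2178 - 31500.5 = -29322.5.

-29322.5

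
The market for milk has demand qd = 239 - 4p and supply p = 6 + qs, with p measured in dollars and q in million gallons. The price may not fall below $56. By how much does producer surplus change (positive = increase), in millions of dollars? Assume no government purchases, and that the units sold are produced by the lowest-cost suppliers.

-287

Rearranging supply gives qs = p - 6. Without the control the market clears where 239 - 4p = p - 6, i.e. p* = 49 and q* = 43.
Because the floor (56) lies above the market-clearing price, it is binding.
At p = 56: qd = 239 - 4·56 = 15 and qs = 56 - 6 = 50.
Producer surplus without the control is ½ · (49 - 6) · 43 = 924.5.
With the floor, 15 units are sold at 56. The supply price at q = 15 is 21, so PS = ½ · [(56 - 6) + (56 - 21)] · 15 = 637.5.
Change in producer surplus = 637.5 - 924.5 = -287.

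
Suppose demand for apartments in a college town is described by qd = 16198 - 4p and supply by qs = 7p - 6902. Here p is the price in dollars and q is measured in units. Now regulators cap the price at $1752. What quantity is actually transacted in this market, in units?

Equilibrium: 16198 - 4p = 7p - 6902, so 23100 = 11p and p* = 2100, q* = 7798.
Since 1752 < 2100, the ceiling is binding.
At p = 1752: qd = 16198 - 4·1752 = 9190 and qs = 7·1752 - 6902 = 5362.
The quantity actually transacted is the short side, supply: 5362.

5362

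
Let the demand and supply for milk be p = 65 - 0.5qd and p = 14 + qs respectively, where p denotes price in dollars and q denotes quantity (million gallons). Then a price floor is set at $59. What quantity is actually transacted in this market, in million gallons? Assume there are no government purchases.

Rearranging demand gives qd = 130 - 2p; rearranging supply gives qs = p - 14. Equilibrium: 130 - 2p = p - 14, so 144 = 3p and p* = 48, q* = 34.
The floor of 59 is above the equilibrium price 48, so it binds.
At p = 59: qd = 130 - 2·59 = 12 and qs = 59 - 14 = 45.
The quantity actually transacted is the short side, demand: 12.

12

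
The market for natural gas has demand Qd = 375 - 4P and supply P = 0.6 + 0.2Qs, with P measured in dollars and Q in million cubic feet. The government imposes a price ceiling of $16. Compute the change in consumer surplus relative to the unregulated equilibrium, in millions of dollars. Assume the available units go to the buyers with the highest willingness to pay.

Rearranging supply gives Qs = 5P - 3. Without the control the market clears where 375 - 4P = 5P - 3, i.e. P* = 42 and Q* = 207.
Since 16 < 42, the ceiling is binding.
At P = 16: Qd = 375 - 4·16 = 311 and Qs = 5·16 - 3 = 77.
Consumer surplus without the control is ½ · (93.75 - 42) · 207 = 5356.125.
With the ceiling, 77 units are sold at 16 (assume they go to the highest-value buyers). The demand price at Q = 77 is 74.5, so CS = ½ · [(93.75 - 16) + (74.5 - 16)] · 77 = 5245.625.
Change in consumer surplus = 5245.625 - 5356.125 = -110.5.

-110.5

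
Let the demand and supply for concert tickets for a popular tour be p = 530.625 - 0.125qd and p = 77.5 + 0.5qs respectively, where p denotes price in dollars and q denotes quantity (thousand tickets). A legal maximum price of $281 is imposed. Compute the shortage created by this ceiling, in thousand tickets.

1590

Rearranging demand gives qd = 4245 - 8p; rearranging supply gives qs = 2p - 155. Without the control the market clears where 4245 - 8p = 2p - 155, i.e. p* = 440 and q* = 725.
The ceiling of 281 is below the equilibrium price 440, so it binds.
At p = 281: qd = 4245 - 8·281 = 1997 and qs = 2·281 - 155 = 407.
Shortage = qd - qs = 1997 - 407 = 1590.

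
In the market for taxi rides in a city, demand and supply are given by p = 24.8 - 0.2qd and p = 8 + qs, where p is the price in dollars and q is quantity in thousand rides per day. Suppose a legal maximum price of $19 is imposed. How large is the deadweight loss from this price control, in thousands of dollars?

Rearranging demand gives qd = 124 - 5p; rearranging supply gives qs = p - 8. Setting quantity demanded equal to quantity supplied, 124 - 5p = p - 8, gives p* = 22 and q* = 14.
Since 19 < 22, the ceiling is binding.
At p = 19: qd = 124 - 5·19 = 29 and qs = 19 - 8 = 11.
Quantity traded falls to 11. At q = 11 the demand price is (124 - 11)/5 = 22.6 and the supply price is 8 + 11 = 19.
Deadweight loss = ½ · (22.6 - 19) · (14 - 11) = ½ · 3.6 · 3 = 5.4.

5.4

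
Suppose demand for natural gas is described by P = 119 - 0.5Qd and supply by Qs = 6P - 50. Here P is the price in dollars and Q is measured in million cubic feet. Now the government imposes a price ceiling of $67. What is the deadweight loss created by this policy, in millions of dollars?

Rearranging demand gives Qd = 238 - 2P. Equilibrium: 238 - 2P = 6P - 50, so 288 = 8P and P* = 36, Q* = 166.
Since 67 is above P* = 36, the ceiling does not bind and the free-market outcome prevails.
Since the control does not bind, no trades are prevented and deadweight loss is zero.

0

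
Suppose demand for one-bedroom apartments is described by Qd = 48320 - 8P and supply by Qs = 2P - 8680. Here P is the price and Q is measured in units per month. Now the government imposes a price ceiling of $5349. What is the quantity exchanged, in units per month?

Without the control the market clears where 48320 - 8P = 2P - 8680, i.e. P* = 5700 and Q* = 2720.
Since 5349 < 5700, the ceiling is binding.
At P = 5349: Qd = 48320 - 8·5349 = 5528 and Qs = 2·5349 - 8680 = 2018.
The quantity actually transacted is the short side, supply: 2018.

2018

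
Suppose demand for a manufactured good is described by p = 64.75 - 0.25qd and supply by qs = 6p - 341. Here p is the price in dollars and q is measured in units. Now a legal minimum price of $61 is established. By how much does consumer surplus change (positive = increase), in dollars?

Rearranging demand gives qd = 259 - 4p. Without the control the market clears where 259 - 4p = 6p - 341, i.e. p* = 60 and q* = 19.
Because the floor (61) lies above the market-clearing price, it is binding.
At p = 61: qd = 259 - 4·61 = 15 and qs = 6·61 - 341 = 25.
Consumer surplus without the control is ½ · (64.75 - 60) · 19 = 45.125.
With the floor, consumers buy 15 units at 61, so CS = ½ · (64.75 - 61) · 15 = 28.125.
Change in consumer surplus = 28.125 - 45.125 = -17.

-17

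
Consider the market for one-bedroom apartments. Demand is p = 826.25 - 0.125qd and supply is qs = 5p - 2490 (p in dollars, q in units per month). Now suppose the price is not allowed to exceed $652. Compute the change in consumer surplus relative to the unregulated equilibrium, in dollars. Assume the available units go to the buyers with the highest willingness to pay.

Rearranging demand gives qd = 6610 - 8p. Setting quantity demanded equal to quantity supplied, 6610 - 8p = 5p - 2490, gives p* = 700 and q* = 1010.
Because the ceiling (652) lies below the market-clearing price, it is binding.
At p = 652: qd = 6610 - 8·652 = 1394 and qs = 5·652 - 2490 = 770.
Consumer surplus without the control is ½ · (826.25 - 700) · 1010 = 63756.25.
With the ceiling, 770 units are sold at 652 (assume they go to the highest-value buyers). The demand price at q = 770 is 730, so CS = ½ · [(826.25 - 652) + (730 - 652)] · 770 = 97116.25.
Change in consumer surplus = 97116.25 - 63756.25 = 33360.

33360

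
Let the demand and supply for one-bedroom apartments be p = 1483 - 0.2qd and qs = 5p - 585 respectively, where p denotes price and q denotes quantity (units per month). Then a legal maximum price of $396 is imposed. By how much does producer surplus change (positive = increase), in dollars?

-971620

Rearranging demand gives qd = 7415 - 5p. Equilibrium: 7415 - 5p = 5p - 585, so 8000 = 10p and p* = 800, q* = 3415.
The ceiling of 396 is below the equilibrium price 800, so it binds.
At p = 396: qd = 7415 - 5·396 = 5435 and qs = 5·396 - 585 = 1395.
Producer surplus without the control is ½ · (800 - 117) · 3415 = 1166222.5.
With the ceiling, producers sell 1395 units at 396, so PS = ½ · (396 - 117) · 1395 = 194602.5.
Change in producer surplus = 194602.5 - 1166222.5 = -971620.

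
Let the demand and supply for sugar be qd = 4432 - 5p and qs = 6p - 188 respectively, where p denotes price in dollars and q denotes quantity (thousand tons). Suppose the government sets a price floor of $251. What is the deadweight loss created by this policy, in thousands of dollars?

In a free market, 4432 - 5p = 6p - 188 gives the equilibrium p* = 420, q* = 2332.
Since 251 is below p* = 420, the floor does not bind and the free-market outcome prevails.
Since the control does not bind, no trades are prevented and deadweight loss is zero.

0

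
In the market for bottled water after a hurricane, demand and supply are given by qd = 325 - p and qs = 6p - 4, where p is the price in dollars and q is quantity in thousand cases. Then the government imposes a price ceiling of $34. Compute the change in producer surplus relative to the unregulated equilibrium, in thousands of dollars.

-3107

In a free market, 325 - p = 6p - 4 gives the equilibrium p* = 47, q* = 278.
The ceiling of 34 is below the equilibrium price 47, so it binds.
At p = 34: qd = 325 - 34 = 291 and qs = 6·34 - 4 = 200.
Producer surplus without the control is ½ · (47 - 2/3) · 278 = 19321/3.
With the ceiling, producers sell 200 units at 34, so PS = ½ · (34 - 2/3) · 200 = 10000/3.
Change in producer surplus = 10000/3 - 19321/3 = -3107.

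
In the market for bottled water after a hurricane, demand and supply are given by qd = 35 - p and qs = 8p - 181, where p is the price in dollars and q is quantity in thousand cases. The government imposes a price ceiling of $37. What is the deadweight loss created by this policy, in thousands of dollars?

0

Equilibrium: 35 - p = 8p - 181, so 216 = 9p and p* = 24, q* = 11.
Since 37 is above p* = 24, the ceiling does not bind and the free-market outcome prevails.
Since the control does not bind, no trades are prevented and deadweight loss is zero.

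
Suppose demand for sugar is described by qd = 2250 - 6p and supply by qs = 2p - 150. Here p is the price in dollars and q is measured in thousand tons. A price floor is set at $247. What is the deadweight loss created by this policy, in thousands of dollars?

Equilibrium: 2250 - 6p = 2p - 150, so 2400 = 8p and p* = 300, q* = 450.
Since 247 is below p* = 300, the floor does not bind and the free-market outcome prevails.
Since the control does not bind, no trades are prevented and deadweight loss is zero.

0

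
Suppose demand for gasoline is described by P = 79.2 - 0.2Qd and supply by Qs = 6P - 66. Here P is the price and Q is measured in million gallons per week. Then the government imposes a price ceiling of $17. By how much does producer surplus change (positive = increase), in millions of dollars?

Rearranging demand gives Qd = 396 - 5P. Setting quantity demanded equal to quantity supplied, 396 - 5P = 6P - 66, gives P* = 42 and Q* = 186.
Because the ceiling (17) lies below the market-clearing price, it is binding.
At P = 17: Qd = 396 - 5·17 = 311 and Qs = 6·17 - 66 = 36.
Producer surplus without the control is ½ · (42 - 11) · 186 = 2883.
With the ceiling, producers sell 36 units at 17, so PS = ½ · (17 - 11) · 36 = 108.
Change in producer surplus = 108 - 2883 = -2775.

-2775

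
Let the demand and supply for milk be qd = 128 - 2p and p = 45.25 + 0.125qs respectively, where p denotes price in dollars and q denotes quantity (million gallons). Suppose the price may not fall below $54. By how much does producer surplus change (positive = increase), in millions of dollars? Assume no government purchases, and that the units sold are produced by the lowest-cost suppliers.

Rearranging supply gives qs = 8p - 362. Without the control the market clears where 128 - 2p = 8p - 362, i.e. p* = 49 and q* = 30.
Because the floor (54) lies above the market-clearing price, it is binding.
At p = 54: qd = 128 - 2·54 = 20 and qs = 8·54 - 362 = 70.
Producer surplus without the control is ½ · (49 - 45.25) · 30 = 56.25.
With the floor, 20 units are sold at 54. The supply price at q = 20 is 47.75, so PS = ½ · [(54 - 45.25) + (54 - 47.75)] · 20 = 150.
Change in producer surplus = 150 - 56.25 = 93.75.

93.75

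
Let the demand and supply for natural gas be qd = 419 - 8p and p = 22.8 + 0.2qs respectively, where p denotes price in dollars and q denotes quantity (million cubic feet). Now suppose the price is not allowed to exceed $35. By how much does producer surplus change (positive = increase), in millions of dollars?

Rearranging supply gives qs = 5p - 114. Without the control the market clears where 419 - 8p = 5p - 114, i.e. p* = 41 and q* = 91.
Since 35 < 41, the ceiling is binding.
At p = 35: qd = 419 - 8·35 = 139 and qs = 5·35 - 114 = 61.
Producer surplus without the control is ½ · (41 - 22.8) · 91 = 828.1.
With the ceiling, producers sell 61 units at 35, so PS = ½ · (35 - 22.8) · 61 = 372.1.
Change in producer surplus = 372.1 - 828.1 = -456.

-456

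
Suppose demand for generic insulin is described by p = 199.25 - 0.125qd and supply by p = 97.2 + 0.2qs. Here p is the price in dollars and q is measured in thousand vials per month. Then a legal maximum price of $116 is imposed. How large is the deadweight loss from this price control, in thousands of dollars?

7865

Rearranging demand gives qd = 1594 - 8p; rearranging supply gives qs = 5p - 486. In a free market, 1594 - 8p = 5p - 486 gives the equilibrium p* = 160, q* = 314.
The ceiling of 116 is below the equilibrium price 160, so it binds.
At p = 116: qd = 1594 - 8·116 = 666 and qs = 5·116 - 486 = 94.
Quantity traded falls to 94. At q = 94 the demand price is (1594 - 94)/8 = 187.5 and the supply price is (486 + 94)/5 = 116.
Deadweight loss = ½ · (187.5 - 116) · (314 - 94) = ½ · 71.5 · 220 = 7865.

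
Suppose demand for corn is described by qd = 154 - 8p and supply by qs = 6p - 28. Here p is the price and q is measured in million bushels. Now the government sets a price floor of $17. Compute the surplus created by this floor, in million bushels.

Setting quantity demanded equal to quantity supplied, 154 - 8p = 6p - 28, gives p* = 13 and q* = 50.
The floor of 17 is above the equilibrium price 13, so it binds.
At p = 17: qd = 154 - 8·17 = 18 and qs = 6·17 - 28 = 74.
Surplus = qs - qd = 74 - 18 = 56.

56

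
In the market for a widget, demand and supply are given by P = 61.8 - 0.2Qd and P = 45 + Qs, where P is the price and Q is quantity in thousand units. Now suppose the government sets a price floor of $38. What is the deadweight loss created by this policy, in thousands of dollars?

0

Rearranging demand gives Qd = 309 - 5P; rearranging supply gives Qs = P - 45. Setting quantity demanded equal to quantity supplied, 309 - 5P = P - 45, gives P* = 59 and Q* = 14.
Since 38 is below P* = 59, the floor does not bind and the free-market outcome prevails.
Since the control does not bind, no trades are prevented and deadweight loss is zero.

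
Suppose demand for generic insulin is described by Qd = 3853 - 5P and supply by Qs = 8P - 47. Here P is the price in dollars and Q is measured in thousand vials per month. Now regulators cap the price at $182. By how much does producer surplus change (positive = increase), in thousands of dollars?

Without the control the market clears where 3853 - 5P = 8P - 47, i.e. P* = 300 and Q* = 2353.
Because the ceiling (182) lies below the market-clearing price, it is binding.
At P = 182: Qd = 3853 - 5·182 = 2943 and Qs = 8·182 - 47 = 1409.
Producer surplus without the control is ½ · (300 - 5.875) · 2353 = 346038.0625.
With the ceiling, producers sell 1409 units at 182, so PS = ½ · (182 - 5.875) · 1409 = 124080.0625.
Change in producer surplus = 124080.0625 - 346038.0625 = -221958.

-221958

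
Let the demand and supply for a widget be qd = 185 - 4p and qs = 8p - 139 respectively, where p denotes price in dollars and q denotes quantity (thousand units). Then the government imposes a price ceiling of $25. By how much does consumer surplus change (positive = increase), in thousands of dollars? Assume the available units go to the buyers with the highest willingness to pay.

Setting quantity demanded equal to quantity supplied, 185 - 4p = 8p - 139, gives p* = 27 and q* = 77.
Since 25 < 27, the ceiling is binding.
At p = 25: qd = 185 - 4·25 = 85 and qs = 8·25 - 139 = 61.
Consumer surplus without the control is ½ · (46.25 - 27) · 77 = 741.125.
With the ceiling, 61 units are sold at 25 (assume they go to the highest-value buyers). The demand price at q = 61 is 31, so CS = ½ · [(46.25 - 25) + (31 - 25)] · 61 = 831.125.
Change in consumer surplus = 831.125 - 741.125 = 90.

90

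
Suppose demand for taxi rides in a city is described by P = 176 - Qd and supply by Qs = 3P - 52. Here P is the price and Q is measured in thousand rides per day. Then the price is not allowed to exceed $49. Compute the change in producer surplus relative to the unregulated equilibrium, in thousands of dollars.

-856

Rearranging demand gives Qd = 176 - P. In a free market, 176 - P = 3P - 52 gives the equilibrium P* = 57, Q* = 119.
Because the ceiling (49) lies below the market-clearing price, it is binding.
At P = 49: Qd = 176 - 49 = 127 and Qs = 3·49 - 52 = 95.
Producer surplus without the control is ½ · (57 - 52/3) · 119 = 14161/6.
With the ceiling, producers sell 95 units at 49, so PS = ½ · (49 - 52/3) · 95 = 9025/6.
Change in producer surplus = 9025/6 - 14161/6 = -856.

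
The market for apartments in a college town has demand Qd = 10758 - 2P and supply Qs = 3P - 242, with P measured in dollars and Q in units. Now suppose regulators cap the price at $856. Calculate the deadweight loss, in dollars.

6773760

Equilibrium: 10758 - 2P = 3P - 242, so 11000 = 5P and P* = 2200, Q* = 6358.
Because the ceiling (856) lies below the market-clearing price, it is binding.
At P = 856: Qd = 10758 - 2·856 = 9046 and Qs = 3·856 - 242 = 2326.
Quantity traded falls to 2326. At Q = 2326 the demand price is (10758 - 2326)/2 = 4216 and the supply price is (242 + 2326)/3 = 856.
Deadweight loss = ½ · (4216 - 856) · (6358 - 2326) = ½ · 3360 · 4032 = 6773760.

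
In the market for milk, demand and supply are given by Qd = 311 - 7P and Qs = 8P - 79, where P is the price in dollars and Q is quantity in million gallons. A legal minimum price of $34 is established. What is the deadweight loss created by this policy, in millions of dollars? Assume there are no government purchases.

In a free market, 311 - 7P = 8P - 79 gives the equilibrium P* = 26, Q* = 129.
The floor of 34 is above the equilibrium price 26, so it binds.
At P = 34: Qd = 311 - 7·34 = 73 and Qs = 8·34 - 79 = 193.
Quantity traded falls to 73. At Q = 73 the demand price is (311 - 73)/7 = 34 and the supply price is (79 + 73)/8 = 19.
Deadweight loss = ½ · (34 - 19) · (129 - 73) = ½ · 15 · 56 = 420.

420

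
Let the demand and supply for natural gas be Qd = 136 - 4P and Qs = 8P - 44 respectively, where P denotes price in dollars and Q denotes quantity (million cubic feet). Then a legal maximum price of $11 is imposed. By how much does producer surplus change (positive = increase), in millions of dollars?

In a free market, 136 - 4P = 8P - 44 gives the equilibrium P* = 15, Q* = 76.
The ceiling of 11 is below the equilibrium price 15, so it binds.
At P = 11: Qd = 136 - 4·11 = 92 and Qs = 8·11 - 44 = 44.
Producer surplus without the control is ½ · (15 - 5.5) · 76 = 361.
With the ceiling, producers sell 44 units at 11, so PS = ½ · (11 - 5.5) · 44 = 121.
Change in producer surplus = 121 - 361 = -240.

-240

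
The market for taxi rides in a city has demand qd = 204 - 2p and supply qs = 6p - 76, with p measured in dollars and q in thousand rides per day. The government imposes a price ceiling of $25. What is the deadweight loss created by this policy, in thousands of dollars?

1200

Without the control the market clears where 204 - 2p = 6p - 76, i.e. p* = 35 and q* = 134.
The ceiling of 25 is below the equilibrium price 35, so it binds.
At p = 25: qd = 204 - 2·25 = 154 and qs = 6·25 - 76 = 74.
Quantity traded falls to 74. At q = 74 the demand price is (204 - 74)/2 = 65 and the supply price is (76 + 74)/6 = 25.
Deadweight loss = ½ · (65 - 25) · (134 - 74) = ½ · 40 · 60 = 1200.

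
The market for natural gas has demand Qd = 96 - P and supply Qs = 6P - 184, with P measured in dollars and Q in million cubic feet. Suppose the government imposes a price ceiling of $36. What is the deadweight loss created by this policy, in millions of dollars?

336

In a free market, 96 - P = 6P - 184 gives the equilibrium P* = 40, Q* = 56.
The ceiling of 36 is below the equilibrium price 40, so it binds.
At P = 36: Qd = 96 - 36 = 60 and Qs = 6·36 - 184 = 32.
Quantity traded falls to 32. At Q = 32 the demand price is 96 - 32 = 64 and the supply price is (184 + 32)/6 = 36.
Deadweight loss = ½ · (64 - 36) · (56 - 32) = ½ · 28 · 24 = 336.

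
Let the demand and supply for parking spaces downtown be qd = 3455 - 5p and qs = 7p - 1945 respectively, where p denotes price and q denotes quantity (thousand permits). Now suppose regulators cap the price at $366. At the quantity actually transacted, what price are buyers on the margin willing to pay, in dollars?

567.6

In a free market, 3455 - 5p = 7p - 1945 gives the equilibrium p* = 450, q* = 1205.
Since 366 < 450, the ceiling is binding.
At p = 366: qd = 3455 - 5·366 = 1625 and qs = 7·366 - 1945 = 617.
Only 617 units reach the market. On the demand curve, the marginal buyer's willingness to pay at q = 617 is (3455 - 617)/5 = 567.6.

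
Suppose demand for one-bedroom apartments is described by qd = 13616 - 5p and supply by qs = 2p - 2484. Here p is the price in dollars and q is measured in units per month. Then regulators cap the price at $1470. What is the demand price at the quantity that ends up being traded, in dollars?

Without the control the market clears where 13616 - 5p = 2p - 2484, i.e. p* = 2300 and q* = 2116.
Because the ceiling (1470) lies below the market-clearing price, it is binding.
At p = 1470: qd = 13616 - 5·1470 = 6266 and qs = 2·1470 - 2484 = 456.
Only 456 units reach the market. On the demand curve, the marginal buyer's willingness to pay at q = 456 is (13616 - 456)/5 = 2632.

2632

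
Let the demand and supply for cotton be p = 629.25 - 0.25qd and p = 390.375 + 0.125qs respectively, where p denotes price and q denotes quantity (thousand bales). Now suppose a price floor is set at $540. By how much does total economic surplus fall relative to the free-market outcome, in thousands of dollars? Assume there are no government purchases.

Rearranging demand gives qd = 2517 - 4p; rearranging supply gives qs = 8p - 3123. Without the control the market clears where 2517 - 4p = 8p - 3123, i.e. p* = 470 and q* = 637.
The floor of 540 is above the equilibrium price 470, so it binds.
At p = 540: qd = 2517 - 4·540 = 357 and qs = 8·540 - 3123 = 1197.
Quantity traded falls to 357. At q = 357 the demand price is (2517 - 357)/4 = 540 and the supply price is (3123 + 357)/8 = 435.
Deadweight loss = ½ · (540 - 435) · (637 - 357) = ½ · 105 · 280 = 14700.

14700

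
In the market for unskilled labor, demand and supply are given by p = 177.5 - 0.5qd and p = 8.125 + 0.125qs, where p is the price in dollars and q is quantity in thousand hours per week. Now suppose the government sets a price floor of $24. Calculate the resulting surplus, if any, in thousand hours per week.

Rearranging demand gives qd = 355 - 2p; rearranging supply gives qs = 8p - 65. In a free market, 355 - 2p = 8p - 65 gives the equilibrium p* = 42, q* = 271.
Since 24 is below p* = 42, the floor does not bind and the free-market outcome prevails.
Since the control does not bind, there is no surplus.

0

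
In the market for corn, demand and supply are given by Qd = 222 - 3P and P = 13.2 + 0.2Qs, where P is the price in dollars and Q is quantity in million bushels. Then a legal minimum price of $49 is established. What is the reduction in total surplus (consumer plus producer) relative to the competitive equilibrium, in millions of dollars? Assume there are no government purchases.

Rearranging supply gives Qs = 5P - 66. Without the control the market clears where 222 - 3P = 5P - 66, i.e. P* = 36 and Q* = 114.
Since 49 > 36, the floor is binding.
At P = 49: Qd = 222 - 3·49 = 75 and Qs = 5·49 - 66 = 179.
Quantity traded falls to 75. At Q = 75 the demand price is (222 - 75)/3 = 49 and the supply price is (66 + 75)/5 = 28.2.
Deadweight loss = ½ · (49 - 28.2) · (114 - 75) = ½ · 20.8 · 39 = 405.6.

405.6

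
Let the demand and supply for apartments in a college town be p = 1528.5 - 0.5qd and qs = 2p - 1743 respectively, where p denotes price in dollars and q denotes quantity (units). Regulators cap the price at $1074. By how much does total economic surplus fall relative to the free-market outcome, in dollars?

31752

Rearranging demand gives qd = 3057 - 2p. In a free market, 3057 - 2p = 2p - 1743 gives the equilibrium p* = 1200, q* = 657.
Since 1074 < 1200, the ceiling is binding.
At p = 1074: qd = 3057 - 2·1074 = 909 and qs = 2·1074 - 1743 = 405.
Quantity traded falls to 405. At q = 405 the demand price is (3057 - 405)/2 = 1326 and the supply price is (1743 + 405)/2 = 1074.
Deadweight loss = ½ · (1326 - 1074) · (657 - 405) = ½ · 252 · 252 = 31752.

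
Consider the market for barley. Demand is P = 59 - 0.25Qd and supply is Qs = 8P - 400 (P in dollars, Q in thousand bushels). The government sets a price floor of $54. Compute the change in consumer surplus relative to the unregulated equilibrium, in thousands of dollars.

-22

Rearranging demand gives Qd = 236 - 4P. In a free market, 236 - 4P = 8P - 400 gives the equilibrium P* = 53, Q* = 24.
The floor of 54 is above the equilibrium price 53, so it binds.
At P = 54: Qd = 236 - 4·54 = 20 and Qs = 8·54 - 400 = 32.
Consumer surplus without the control is ½ · (59 - 53) · 24 = 72.
With the floor, consumers buy 20 units at 54, so CS = ½ · (59 - 54) · 20 = 50.
Change in consumer surplus = 50 - 72 = -22.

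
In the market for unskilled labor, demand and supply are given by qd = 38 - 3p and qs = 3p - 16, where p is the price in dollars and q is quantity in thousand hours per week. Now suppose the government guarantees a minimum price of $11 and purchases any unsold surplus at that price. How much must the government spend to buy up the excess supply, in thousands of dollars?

132

Equilibrium: 38 - 3p = 3p - 16, so 54 = 6p and p* = 9, q* = 11.
Since 11 > 9, the floor is binding.
At p = 11: qd = 38 - 3·11 = 5 and qs = 3·11 - 16 = 17.
Surplus = qs - qd = 12.
Government expenditure = surplus × support price = 12 × 11 = 132.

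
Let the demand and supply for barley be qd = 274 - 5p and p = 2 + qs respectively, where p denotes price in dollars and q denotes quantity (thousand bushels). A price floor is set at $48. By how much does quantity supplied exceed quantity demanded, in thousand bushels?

12

Rearranging supply gives qs = p - 2. Setting quantity demanded equal to quantity supplied, 274 - 5p = p - 2, gives p* = 46 and q* = 44.
Since 48 > 46, the floor is binding.
At p = 48: qd = 274 - 5·48 = 34 and qs = 48 - 2 = 46.
Surplus = qs - qd = 46 - 34 = 12.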